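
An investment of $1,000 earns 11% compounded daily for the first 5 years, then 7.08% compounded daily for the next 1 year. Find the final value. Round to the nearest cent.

$1,860.25

After 5 years at 11%: 1,000 × 1.733109406 ≈ 1,733.1094.
Then 1 years at 7.08%: 1,733.1094 × 1.073359162 ≈ 1,860.2489.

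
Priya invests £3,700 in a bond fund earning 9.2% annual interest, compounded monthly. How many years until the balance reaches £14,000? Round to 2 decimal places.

14.52 years

We need (1 + 0.00766667)^(12t) = 3.7838, so 12t = ln 3.7838 / ln 1.007667 ≈ 174.2373.
t ≈ 174.2373/12 = 14.5198 years.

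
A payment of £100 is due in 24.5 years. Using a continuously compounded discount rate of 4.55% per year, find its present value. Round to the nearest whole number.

£33

P = A·e^(−rt) = 100·e^(−1.11475).
e^(−1.11475) ≈ 0.32799727, so P ≈ 32.7997.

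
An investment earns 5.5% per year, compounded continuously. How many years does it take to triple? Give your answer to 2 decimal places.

e^(0.055t) = 3, so 0.055t = ln 3 ≈ 1.0986.
t ≈ 1.0986/0.055 ≈ 19.9748.

19.97 years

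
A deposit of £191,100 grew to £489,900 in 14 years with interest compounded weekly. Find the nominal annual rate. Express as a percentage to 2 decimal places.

The 728-period growth factor is 489,900/191,100 = 2.56358.
r/52 = 2.56358^(1/728) − 1 ≈ 0.00129397, so r ≈ 52·0.00129397 = 6.72867%.

6.73%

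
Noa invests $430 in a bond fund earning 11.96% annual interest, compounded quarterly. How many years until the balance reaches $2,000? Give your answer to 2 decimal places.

(1 + 0.0299)^(4t) = 2,000/430 = 4.6512.
4t·ln(1 + 0.0299) = ln(4.6512); 4t = 1.5371/0.0294617 ≈ 52.1734.
t ≈ 13.0433 years.

13.04 years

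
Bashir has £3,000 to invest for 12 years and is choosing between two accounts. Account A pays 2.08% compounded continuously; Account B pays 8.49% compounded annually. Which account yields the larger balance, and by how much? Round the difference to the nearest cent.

Account A growth factor: e^(0.0208·12) = e^0.2496 ≈ 1.283511909; balance ≈ 3,850.5357.
Account B growth factor: (1 + 0.0849)^12 ≈ 2.658743924; balance ≈ 7,976.2318.
Account B is larger by 4,125.6960.

Account B, by £4,125.70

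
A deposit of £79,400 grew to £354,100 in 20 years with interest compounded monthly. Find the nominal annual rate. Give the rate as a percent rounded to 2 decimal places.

7.50%

(1 + r/12)^240 = 354,100/79,400 = 4.4597.
1 + r/12 = 4.4597^(1/240) ≈ 1.006249, so r/12 ≈ 0.00624895.
r ≈ 12·0.00624895 = 7.49874%.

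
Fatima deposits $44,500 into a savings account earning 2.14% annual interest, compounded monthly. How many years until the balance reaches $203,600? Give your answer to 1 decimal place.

(1 + 0.00178333)^(12t) = 203,600/44,500 = 4.5753.
12t·ln(1 + 0.00178333) = ln(4.5753); 12t = 1.5207/0.00178175 ≈ 853.4712.
t ≈ 71.1226 years.

71.1 years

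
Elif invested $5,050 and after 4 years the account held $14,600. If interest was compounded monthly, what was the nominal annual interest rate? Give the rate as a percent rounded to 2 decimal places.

(1 + r/12)^48 = 14,600/5,050 = 2.89109.
1 + r/12 = 2.89109^(1/48) ≈ 1.022364, so r/12 ≈ 0.0223638.
r ≈ 12·0.0223638 = 26.83651%.

26.84%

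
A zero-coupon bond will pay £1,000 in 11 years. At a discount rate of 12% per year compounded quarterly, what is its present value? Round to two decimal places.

£272.37

Growth factor = (1 + 0.03)^44 ≈ 3.67145227.
P = 1,000/3.67145227 ≈ 272.3718.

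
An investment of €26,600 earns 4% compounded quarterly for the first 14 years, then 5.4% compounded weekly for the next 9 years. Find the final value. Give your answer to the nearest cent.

€75,480.74

After 14 years at 4%: 26,600 × 1.7458098192 ≈ 46,438.5412.
Then 9 years at 5.4%: 46,438.5412 × 1.6253900673 ≈ 75,480.7436.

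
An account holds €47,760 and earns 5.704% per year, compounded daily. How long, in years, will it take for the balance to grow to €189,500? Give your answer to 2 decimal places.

(1 + 0.000156274)^(365t) = 189,500/47,760 = 3.9678.
365t·ln(1 + 0.000156274) = ln(3.9678); 365t = 1.3782/0.000156262 ≈ 8819.8196.
t ≈ 24.1639 years.

24.16 years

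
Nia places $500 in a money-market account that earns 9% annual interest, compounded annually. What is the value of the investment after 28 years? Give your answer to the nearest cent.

Annual rate = 9% = 0.09; years = 28.
A = 500·(1 + 0.09)^28 ≈ 500·11.16713952 ≈ 5,583.5698.

$5,583.57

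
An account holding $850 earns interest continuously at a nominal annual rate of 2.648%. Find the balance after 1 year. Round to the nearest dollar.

$873

A = P·e^(rt) = 850·e^(0.02648·1) = 850·e^0.02648.
e^0.02648 ≈ 1.02683371, so A ≈ 872.8087.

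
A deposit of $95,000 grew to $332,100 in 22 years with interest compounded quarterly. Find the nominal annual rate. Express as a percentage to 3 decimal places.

(1 + r/4)^88 = 332,100/95,000 = 3.49579.
1 + r/4 = 3.49579^(1/88) ≈ 1.014324, so r/4 ≈ 0.0143239.
r ≈ 4·0.0143239 = 5.72955%.

5.730%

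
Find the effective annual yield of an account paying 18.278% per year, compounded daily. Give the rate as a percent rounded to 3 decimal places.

20.050%

EAR = (1 + 18.278%/365)^365 − 1 = (1 + 0.000500767)^365 − 1.
(1 + 0.000500767)^365 ≈ 1.200495, so EAR ≈ 20.04953%.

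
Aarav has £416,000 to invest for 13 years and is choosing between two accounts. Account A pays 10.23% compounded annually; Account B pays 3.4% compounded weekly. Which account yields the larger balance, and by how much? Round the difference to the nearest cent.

Account A, by £828,549.49

Account A growth factor: (1 + 0.1023)^13 ≈ 3.547296548836; balance ≈ 1,475,675.3643.
Account B growth factor: (1 + 0.034/52)^676 ≈ 1.55559103924; balance ≈ 647,125.8723.
Account A is larger by 828,549.4920.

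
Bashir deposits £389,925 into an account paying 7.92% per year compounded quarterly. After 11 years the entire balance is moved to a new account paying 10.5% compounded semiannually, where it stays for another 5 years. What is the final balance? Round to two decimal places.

After 11 years at 7.92%: 389,925 × 2.36951976571 ≈ 923,934.9946.
Then 5 years at 10.5%: 923,934.9946 × 1.668096015858 ≈ 1,541,212.2835.

£1,541,212.28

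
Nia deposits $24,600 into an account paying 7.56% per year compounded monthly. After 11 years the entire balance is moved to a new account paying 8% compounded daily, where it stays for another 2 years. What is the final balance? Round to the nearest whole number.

After 11 years at 7.56%: 24,600 × 2.2910068888 ≈ 56,358.7695.
Then 2 years at 8%: 56,358.7695 × 1.1734902975 ≈ 66,136.4691.

$66,136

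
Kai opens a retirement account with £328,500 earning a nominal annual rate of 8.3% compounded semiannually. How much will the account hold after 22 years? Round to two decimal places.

Periodic rate = 8.3%/2 = 0.0415; periods = 2·22 = 44.
A = 328,500·(1 + 0.0415)^44 ≈ 328,500·5.984227126785 ≈ 1,965,818.6111.

£1,965,818.61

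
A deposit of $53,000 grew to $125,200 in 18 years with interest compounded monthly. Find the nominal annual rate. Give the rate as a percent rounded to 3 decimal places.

The 216-period growth factor is 125,200/53,000 = 2.36226.
r/12 = 2.36226^(1/216) − 1 ≈ 0.00398765, so r ≈ 12·0.00398765 = 4.78519%.

4.785%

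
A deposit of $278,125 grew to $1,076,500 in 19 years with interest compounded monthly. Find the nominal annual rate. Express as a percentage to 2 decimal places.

(1 + r/12)^228 = 1,076,500/278,125 = 3.87056.
1 + r/12 = 3.87056^(1/228) ≈ 1.005954, so r/12 ≈ 0.00595362.
r ≈ 12·0.00595362 = 7.14434%.

7.14%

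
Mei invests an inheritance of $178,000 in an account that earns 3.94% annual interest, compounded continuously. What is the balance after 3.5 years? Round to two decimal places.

$204,319.22

A = P·e^(rt) = 178,000·e^(0.0394·3.5) = 178,000·e^0.1379.
e^0.1379 ≈ 1.14786075846, so A ≈ 204,319.2150.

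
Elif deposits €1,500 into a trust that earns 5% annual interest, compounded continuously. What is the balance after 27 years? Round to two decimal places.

A = P·e^(rt) = 1,500·e^(0.05·27) = 1,500·e^1.35.
e^1.35 ≈ 3.857425531, so A ≈ 5,786.1383.

€5,786.14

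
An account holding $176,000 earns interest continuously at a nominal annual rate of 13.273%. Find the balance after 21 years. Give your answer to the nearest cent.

A = P·e^(rt) = 176,000·e^(0.13273·21) = 176,000·e^2.78733.
e^2.78733 ≈ 16.23760746018, so A ≈ 2,857,818.9130.

$2,857,818.91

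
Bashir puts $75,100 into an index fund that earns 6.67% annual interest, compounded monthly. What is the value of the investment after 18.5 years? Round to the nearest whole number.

Periodic rate = 6.67%/12 = 0.00555833; periods = 12·18.5 = 222.
A = 75,100·(1 + 0.0667/12)^222 ≈ 75,100·3.42305457216 ≈ 257,071.3984.

$257,071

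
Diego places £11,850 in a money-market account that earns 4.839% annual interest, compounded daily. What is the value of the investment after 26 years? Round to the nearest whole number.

£41,695

Growth factor = (1 + 0.04839/365)^9490 ≈ 3.5185768652.
A ≈ 11,850 × 3.5185768652 ≈ 41,695.1359.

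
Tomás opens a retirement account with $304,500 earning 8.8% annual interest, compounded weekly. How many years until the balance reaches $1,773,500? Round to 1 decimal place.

20.0 years

(1 + 0.00169231)^(52t) = 1,773,500/304,500 = 5.8243.
52t·ln(1 + 0.00169231) = ln(5.8243); 52t = 1.762/0.00169088 ≈ 1042.0857.
t ≈ 20.0401 years.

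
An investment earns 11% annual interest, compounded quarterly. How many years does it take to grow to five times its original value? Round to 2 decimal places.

(1 + 0.0275)^(4t) = 5.
4t = ln 5 / ln(1 + 0.0275) ≈ 1.6094/0.0271287 ≈ 59.3261.
t ≈ 14.8315.

14.83 years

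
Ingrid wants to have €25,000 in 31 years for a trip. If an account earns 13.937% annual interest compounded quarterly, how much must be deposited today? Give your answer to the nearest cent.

Growth factor = (1 + 0.0348425)^124 ≈ 69.888835249.
P = 25,000/69.888835249 ≈ 357.7109.

€357.71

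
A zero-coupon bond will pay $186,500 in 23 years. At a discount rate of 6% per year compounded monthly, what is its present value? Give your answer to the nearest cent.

Growth factor = (1 + 0.005)^276 ≈ 3.96125722938.
P = 186,500/3.96125722938 ≈ 47,081.0122.

$47,081.01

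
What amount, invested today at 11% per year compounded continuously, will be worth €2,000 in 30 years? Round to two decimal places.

€73.77

P = A·e^(−rt) = 2,000·e^(−3.3).
e^(−3.3) ≈ 0.0368831674, so P ≈ 73.7663.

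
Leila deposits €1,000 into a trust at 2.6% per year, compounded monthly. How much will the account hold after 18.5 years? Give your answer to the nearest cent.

Growth factor = (1 + 0.026/12)^222 ≈ 1.616849768.
A ≈ 1,000 × 1.616849768 ≈ 1,616.8498.

€1,616.85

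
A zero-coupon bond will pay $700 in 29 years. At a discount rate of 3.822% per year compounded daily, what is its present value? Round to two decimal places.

$231.08

Periodic rate = 3.822%/365 = 0.000104712; 10585 periods.
P = 700/(1 + 0.03822/365)^10585 ≈ 700/3.02927093 ≈ 231.0787.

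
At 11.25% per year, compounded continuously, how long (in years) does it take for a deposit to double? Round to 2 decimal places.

6.16 years

e^(0.1125t) = 2, so 0.1125t = ln 2 ≈ 0.69315.
t ≈ 0.69315/0.1125 ≈ 6.1613.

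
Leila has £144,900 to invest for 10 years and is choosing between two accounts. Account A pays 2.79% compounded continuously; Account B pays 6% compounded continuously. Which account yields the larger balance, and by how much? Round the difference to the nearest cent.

Account B, by £72,495.13

Account A growth factor: e^(0.0279·10) = e^0.279 ≈ 1.32180734387; balance ≈ 191,529.8841.
Account B growth factor: e^(0.06·10) = e^0.6 ≈ 1.82211880039; balance ≈ 264,025.0142.
Account B is larger by 72,495.1300.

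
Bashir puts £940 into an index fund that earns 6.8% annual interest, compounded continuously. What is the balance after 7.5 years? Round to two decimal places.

A = P·e^(rt) = 940·e^(0.068·7.5) = 940·e^0.51.
e^0.51 ≈ 1.665291195, so A ≈ 1,565.3737.

£1,565.37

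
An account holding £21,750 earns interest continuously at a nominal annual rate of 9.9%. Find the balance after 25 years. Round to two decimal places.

A = P·e^(rt) = 21,750·e^(0.099·25) = 21,750·e^2.475.
e^2.475 ≈ 11.8817071131, so A ≈ 258,427.1297.

£258,427.13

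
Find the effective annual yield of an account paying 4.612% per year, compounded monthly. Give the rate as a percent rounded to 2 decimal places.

4.71%

One year is 12 periods at 0.00384333 each: (1 + 0.00384333)^12 ≈ 1.047107.
EAR = 1.047107 − 1 ≈ 4.71075%.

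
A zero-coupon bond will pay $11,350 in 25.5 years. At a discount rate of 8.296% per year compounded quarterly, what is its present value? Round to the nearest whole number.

Growth factor = (1 + 0.02074)^102 ≈ 8.1160302897.
P = 11,350/8.1160302897 ≈ 1,398.4669.

$1,398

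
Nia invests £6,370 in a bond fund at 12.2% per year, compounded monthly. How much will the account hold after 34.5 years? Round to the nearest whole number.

Periodic rate = 12.2%/12 = 0.0101667; periods = 12·34.5 = 414.
A = 6,370·(1 + 0.122/12)^414 ≈ 6,370·65.8742860474 ≈ 419,619.2021.

£419,619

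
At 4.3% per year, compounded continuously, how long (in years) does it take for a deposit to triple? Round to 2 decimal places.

25.55 years

e^(0.043t) = 3, so 0.043t = ln 3 ≈ 1.0986.
t ≈ 1.0986/0.043 ≈ 25.5491.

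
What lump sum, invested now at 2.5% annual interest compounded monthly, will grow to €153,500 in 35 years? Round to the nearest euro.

Periodic rate = 2.5%/12 = 0.00208333; 420 periods.
P = 153,500/(1 + 0.025/12)^420 ≈ 153,500/2.3966928445 ≈ 64,046.5883.

€64,047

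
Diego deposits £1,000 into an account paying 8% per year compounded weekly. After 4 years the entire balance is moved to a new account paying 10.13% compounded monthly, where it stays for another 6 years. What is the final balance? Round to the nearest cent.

£2,521.88

Phase 1: 1,000·(1 + 0.08/52)^208 ≈ 1,376.7892.
Phase 2: 1,376.7892·(1 + 0.1013/12)^72 ≈ 2,521.8759.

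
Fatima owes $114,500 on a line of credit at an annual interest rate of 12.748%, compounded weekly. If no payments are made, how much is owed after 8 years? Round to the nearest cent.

Growth factor = (1 + 0.12748/52)^416 ≈ 2.76929271722.
A ≈ 114,500 × 2.76929271722 ≈ 317,084.0161.

$317,084.02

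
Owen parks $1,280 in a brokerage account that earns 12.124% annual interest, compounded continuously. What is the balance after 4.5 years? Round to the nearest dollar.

A = P·e^(rt) = 1,280·e^(0.12124·4.5) = 1,280·e^0.54558.
e^0.54558 ≈ 1.725608945, so A ≈ 2,208.7795.

$2,209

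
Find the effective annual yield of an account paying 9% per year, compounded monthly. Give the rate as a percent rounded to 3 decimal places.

9.381%

EAR = (1 + 9%/12)^12 − 1 = (1 + 0.0075)^12 − 1.
(1 + 0.0075)^12 ≈ 1.093807, so EAR ≈ 9.38069%.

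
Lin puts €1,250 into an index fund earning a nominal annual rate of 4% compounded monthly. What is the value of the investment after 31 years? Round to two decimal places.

€4,310.62

Growth factor = (1 + 0.04/12)^372 ≈ 3.448495036.
A ≈ 1,250 × 3.448495036 ≈ 4,310.6188.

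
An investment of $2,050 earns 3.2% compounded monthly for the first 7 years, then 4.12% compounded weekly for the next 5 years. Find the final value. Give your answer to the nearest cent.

Phase 1: 2,050·(1 + 0.032/12)^84 ≈ 2,563.9311.
Phase 2: 2,563.9311·(1 + 0.0412/52)^260 ≈ 3,150.1816.

$3,150.18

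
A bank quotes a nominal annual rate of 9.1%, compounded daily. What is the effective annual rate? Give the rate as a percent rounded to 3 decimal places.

EAR = (1 + 9.1%/365)^365 − 1 = (1 + 0.000249315)^365 − 1.
(1 + 0.000249315)^365 ≈ 1.095257, so EAR ≈ 9.52566%.

9.526%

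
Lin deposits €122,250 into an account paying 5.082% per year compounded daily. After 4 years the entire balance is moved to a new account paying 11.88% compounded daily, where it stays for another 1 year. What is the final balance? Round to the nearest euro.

Phase 1: 122,250·(1 + 0.05082/365)^1460 ≈ 149,804.9295.
Phase 2: 149,804.9295·(1 + 0.1188/365)^365 ≈ 168,698.7616.

€168,699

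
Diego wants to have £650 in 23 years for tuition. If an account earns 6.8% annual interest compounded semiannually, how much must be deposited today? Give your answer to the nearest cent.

Growth factor = (1 + 0.034)^46 ≈ 4.65526902.
P = 650/4.65526902 ≈ 139.6267.

£139.63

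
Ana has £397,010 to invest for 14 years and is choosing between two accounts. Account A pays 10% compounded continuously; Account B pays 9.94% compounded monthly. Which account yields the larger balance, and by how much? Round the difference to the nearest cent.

Account A growth factor: e^(0.1·14) = e^1.4 ≈ 4.055199966845; balance ≈ 1,609,954.9388.
Account B growth factor: (1 + 0.0994/12)^168 ≈ 3.998295270112; balance ≈ 1,587,363.2052.
Account A is larger by 22,591.7336.

Account A, by £22,591.73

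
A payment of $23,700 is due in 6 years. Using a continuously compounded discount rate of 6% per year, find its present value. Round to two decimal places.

P = A·e^(−rt) = 23,700·e^(−0.36).
e^(−0.36) ≈ 0.69767632607, so P ≈ 16,534.9289.

$16,534.93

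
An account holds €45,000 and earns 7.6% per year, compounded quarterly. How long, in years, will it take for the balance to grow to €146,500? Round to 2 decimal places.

15.68 years

(1 + 0.019)^(4t) = 146,500/45,000 = 3.2556.
4t·ln(1 + 0.019) = ln(3.2556); 4t = 1.1804/0.0188218 ≈ 62.7127.
t ≈ 15.6782 years.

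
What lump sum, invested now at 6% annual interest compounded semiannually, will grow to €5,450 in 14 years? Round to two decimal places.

€2,382.07

Growth factor = (1 + 0.03)^28 ≈ 2.287927676.
P = 5,450/2.287927676 ≈ 2,382.0683.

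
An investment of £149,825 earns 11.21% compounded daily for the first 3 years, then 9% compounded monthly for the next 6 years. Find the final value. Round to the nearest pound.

£359,136

Phase 1: 149,825·(1 + 0.1121/365)^1095 ≈ 209,708.0476.
Phase 2: 209,708.0476·(1 + 0.0075)^72 ≈ 359,136.0846.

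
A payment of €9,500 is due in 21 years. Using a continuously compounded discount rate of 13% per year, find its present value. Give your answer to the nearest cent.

€619.58

P = A·e^(−rt) = 9,500·e^(−2.73).
e^(−2.73) ≈ 0.06521928967, so P ≈ 619.5833.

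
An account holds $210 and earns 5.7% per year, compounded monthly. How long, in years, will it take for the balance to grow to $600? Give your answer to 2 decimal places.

(1 + 0.00475)^(12t) = 600/210 = 2.8571.
12t·ln(1 + 0.00475) = ln(2.8571); 12t = 1.0498/0.00473875 ≈ 221.5397.
t ≈ 18.4616 years.

18.46 years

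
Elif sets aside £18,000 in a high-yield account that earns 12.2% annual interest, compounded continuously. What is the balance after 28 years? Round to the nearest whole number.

A = P·e^(rt) = 18,000·e^(0.122·28) = 18,000·e^3.416.
e^3.416 ≈ 30.4473815905, so A ≈ 548,052.8686.

£548,053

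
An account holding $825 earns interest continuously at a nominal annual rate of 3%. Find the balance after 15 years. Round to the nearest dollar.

$1,294

A = P·e^(rt) = 825·e^(0.03·15) = 825·e^0.45.
e^0.45 ≈ 1.568312185, so A ≈ 1,293.8576.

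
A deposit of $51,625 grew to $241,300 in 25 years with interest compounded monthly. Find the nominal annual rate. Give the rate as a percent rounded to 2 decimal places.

6.18%

(1 + r/12)^300 = 241,300/51,625 = 4.67409.
1 + r/12 = 4.67409^(1/300) ≈ 1.005153, so r/12 ≈ 0.00515335.
r ≈ 12·0.00515335 = 6.18402%.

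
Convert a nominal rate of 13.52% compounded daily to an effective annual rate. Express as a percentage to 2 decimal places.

One year is 365 periods at 0.000370411 each: (1 + 0.000370411)^365 ≈ 1.144737.
EAR = 1.144737 − 1 ≈ 14.47371%.

14.47%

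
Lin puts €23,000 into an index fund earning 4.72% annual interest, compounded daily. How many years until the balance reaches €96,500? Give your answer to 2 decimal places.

30.38 years

We need (1 + 0.000129315)^(365t) = 4.1957, so 365t = ln 4.1957 / ln 1.000129 ≈ 11090.2892.
t ≈ 11090.2892/365 = 30.3844 years.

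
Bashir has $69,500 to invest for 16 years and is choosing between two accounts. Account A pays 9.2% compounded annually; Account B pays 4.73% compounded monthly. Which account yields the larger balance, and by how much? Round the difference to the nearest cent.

A: (1 + 0.092)^16 ≈ 4.08848316581, so 69,500 × 4.08848316581 ≈ 284,149.5800.
B: (1 + 0.0473/12)^192 ≈ 2.12827625298, so 69,500 × 2.12827625298 ≈ 147,915.1996.
Difference ≈ 136,234.3804 in favor of A.

Account A, by $136,234.38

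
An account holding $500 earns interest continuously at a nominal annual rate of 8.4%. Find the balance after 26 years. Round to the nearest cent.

$4,440.88

A = P·e^(rt) = 500·e^(0.084·26) = 500·e^2.184.
e^2.184 ≈ 8.881762349, so A ≈ 4,440.8812.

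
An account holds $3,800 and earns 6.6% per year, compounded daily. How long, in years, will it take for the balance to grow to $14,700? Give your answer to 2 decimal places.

20.50 years

(1 + 0.000180822)^(365t) = 14,700/3,800 = 3.8684.
365t·ln(1 + 0.000180822) = ln(3.8684); 365t = 1.3528/0.000180806 ≈ 7482.3271.
t ≈ 20.4995 years.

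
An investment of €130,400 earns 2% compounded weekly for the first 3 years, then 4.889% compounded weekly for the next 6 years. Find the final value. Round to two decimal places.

€185,637.77

After 3 years at 2%: 130,400 × 1.0618242978 ≈ 138,461.8884.
Then 6 years at 4.889%: 138,461.8884 × 1.34071383977 ≈ 185,637.7701.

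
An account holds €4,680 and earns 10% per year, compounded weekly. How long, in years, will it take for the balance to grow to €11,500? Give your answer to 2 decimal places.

9.00 years

(1 + 0.00192308)^(52t) = 11,500/4,680 = 2.4573.
52t·ln(1 + 0.00192308) = ln(2.4573); 52t = 0.89905/0.00192123 ≈ 467.9548.
t ≈ 8.9991 years.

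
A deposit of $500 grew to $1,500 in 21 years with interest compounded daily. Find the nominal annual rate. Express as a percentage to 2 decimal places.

The 7665-period growth factor is 1,500/500 = 3.
r/365 = 3^(1/7665) − 1 ≈ 0.000143339, so r ≈ 365·0.000143339 = 5.23186%.

5.23%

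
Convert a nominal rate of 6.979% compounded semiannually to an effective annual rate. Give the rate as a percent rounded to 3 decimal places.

One year is 2 periods at 0.034895 each: (1 + 0.034895)^2 ≈ 1.071008.
EAR = 1.071008 − 1 ≈ 7.10077%.

7.101%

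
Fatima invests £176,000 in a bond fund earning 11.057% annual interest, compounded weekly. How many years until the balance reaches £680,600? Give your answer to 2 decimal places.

We need (1 + 0.00212635)^(52t) = 3.867, so 52t = ln 3.867 / ln 1.002126 ≈ 636.7393.
t ≈ 636.7393/52 = 12.2450 years.

12.24 years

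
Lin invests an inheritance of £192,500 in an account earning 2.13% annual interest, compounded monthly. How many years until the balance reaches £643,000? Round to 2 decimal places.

56.67 years

We need (1 + 0.001775)^(12t) = 3.3403, so 12t = ln 3.3403 / ln 1.001775 ≈ 680.0668.
t ≈ 680.0668/12 = 56.6722 years.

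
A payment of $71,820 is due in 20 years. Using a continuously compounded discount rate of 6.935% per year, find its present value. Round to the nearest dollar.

P = A·e^(−rt) = 71,820·e^(−1.387).
e^(−1.387) ≈ 0.24982365251, so P ≈ 17,942.3347.

$17,942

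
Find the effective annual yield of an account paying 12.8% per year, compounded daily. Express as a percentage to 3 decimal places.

13.653%

EAR = (1 + 12.8%/365)^365 − 1 = (1 + 0.000350685)^365 − 1.
(1 + 0.000350685)^365 ≈ 1.136528, so EAR ≈ 13.65275%.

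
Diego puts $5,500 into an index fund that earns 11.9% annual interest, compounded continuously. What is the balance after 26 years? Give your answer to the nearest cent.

A = P·e^(rt) = 5,500·e^(0.119·26) = 5,500·e^3.094.
e^3.094 ≈ 22.0651623389, so A ≈ 121,358.3929.

$121,358.39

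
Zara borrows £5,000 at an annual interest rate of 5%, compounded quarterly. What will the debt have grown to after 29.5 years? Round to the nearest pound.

£21,656

Periodic rate = 5%/4 = 0.0125; periods = 4·29.5 = 118.
A = 5,000·(1 + 0.0125)^118 ≈ 5,000·4.331255093 ≈ 21,656.2755.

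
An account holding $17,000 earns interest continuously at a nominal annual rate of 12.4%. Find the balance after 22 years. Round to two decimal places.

$260,138.28

A = P·e^(rt) = 17,000·e^(0.124·22) = 17,000·e^2.728.
e^2.728 ≈ 15.3022518912, so A ≈ 260,138.2822.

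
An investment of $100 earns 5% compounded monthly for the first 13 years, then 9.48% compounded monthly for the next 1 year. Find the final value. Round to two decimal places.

Phase 1: 100·(1 + 0.05/12)^156 ≈ 191.2956.
Phase 2: 191.2956·(1 + 0.0079)^12 ≈ 210.2395.

$210.24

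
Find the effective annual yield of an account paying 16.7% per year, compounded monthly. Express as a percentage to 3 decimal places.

18.039%

EAR = (1 + 16.7%/12)^12 − 1 = (1 + 0.0139167)^12 − 1.
(1 + 0.0139167)^12 ≈ 1.180394, so EAR ≈ 18.03944%.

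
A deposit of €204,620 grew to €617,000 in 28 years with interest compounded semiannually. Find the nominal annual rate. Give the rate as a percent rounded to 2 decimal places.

3.98%

(1 + r/2)^56 = 617,000/204,620 = 3.01535.
1 + r/2 = 3.01535^(1/56) ≈ 1.019905, so r/2 ≈ 0.0199047.
r ≈ 2·0.0199047 = 3.98094%.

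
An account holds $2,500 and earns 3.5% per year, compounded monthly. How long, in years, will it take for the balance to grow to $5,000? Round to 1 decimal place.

We need (1 + 0.00291667)^(12t) = 2, so 12t = ln 2 / ln 1.002917 ≈ 237.9969.
t ≈ 237.9969/12 = 19.8331 years.

19.8 years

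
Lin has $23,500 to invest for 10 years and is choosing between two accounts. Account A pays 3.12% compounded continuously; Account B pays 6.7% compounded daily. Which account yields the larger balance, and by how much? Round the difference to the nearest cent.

A: e^(0.0312·10) = e^0.312 ≈ 1.366154693, so 23,500 × 1.366154693 ≈ 32,104.6353.
B: (1 + 0.067/365)^3650 ≈ 1.9541171668, so 23,500 × 1.9541171668 ≈ 45,921.7534.
Difference ≈ 13,817.1181 in favor of B.

Account B, by $13,817.12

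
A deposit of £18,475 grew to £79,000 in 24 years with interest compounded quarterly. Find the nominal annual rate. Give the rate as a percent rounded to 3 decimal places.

6.100%

(1 + r/4)^96 = 79,000/18,475 = 4.27605.
1 + r/4 = 4.27605^(1/96) ≈ 1.015251, so r/4 ≈ 0.0152508.
r ≈ 4·0.0152508 = 6.10034%.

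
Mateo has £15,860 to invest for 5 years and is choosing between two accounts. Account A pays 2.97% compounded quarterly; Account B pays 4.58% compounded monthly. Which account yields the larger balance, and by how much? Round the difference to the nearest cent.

A: (1 + 0.007425)^20 ≈ 1.1594565542, so 15,860 × 1.1594565542 ≈ 18,388.9810.
B: (1 + 0.0458/12)^60 ≈ 1.2567940836, so 15,860 × 1.2567940836 ≈ 19,932.7542.
Difference ≈ 1,543.7732 in favor of B.

Account B, by £1,543.77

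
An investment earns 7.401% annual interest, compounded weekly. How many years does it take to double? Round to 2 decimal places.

9.37 years

(1 + 0.00142327)^(52t) = 2.
52t = ln 2 / ln(1 + 0.00142327) ≈ 0.69315/0.00142226 ≈ 487.3571.
t ≈ 9.3723.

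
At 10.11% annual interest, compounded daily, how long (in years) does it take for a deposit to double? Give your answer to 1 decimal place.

6.9 years

(1 + 0.000276986)^(365t) = 2.
365t = ln 2 / ln(1 + 0.000276986) ≈ 0.69315/0.000276948 ≈ 2502.8067.
t ≈ 6.8570.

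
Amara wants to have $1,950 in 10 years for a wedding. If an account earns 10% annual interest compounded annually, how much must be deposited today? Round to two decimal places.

$751.81

Annual rate = 10% = 0.1; 10 periods.
P = 1,950/(1 + 0.1)^10 ≈ 1,950/2.59374246 ≈ 751.8094.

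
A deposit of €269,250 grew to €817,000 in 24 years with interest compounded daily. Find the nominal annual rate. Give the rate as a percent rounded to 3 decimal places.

The 8760-period growth factor is 817,000/269,250 = 3.03435.
r/365 = 3.03435^(1/8760) − 1 ≈ 0.00012672, so r ≈ 365·0.00012672 = 4.62529%.

4.625%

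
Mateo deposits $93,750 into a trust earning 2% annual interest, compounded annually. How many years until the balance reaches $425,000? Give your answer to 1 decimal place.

76.3 years

(1 + 0.02)^t = 425,000/93,750 = 4.5333.
t·ln(1 + 0.02) = ln(4.5333); t = 1.5115/0.0198026 ≈ 76.3261.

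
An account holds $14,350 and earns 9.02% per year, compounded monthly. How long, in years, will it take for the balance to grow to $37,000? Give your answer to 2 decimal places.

10.54 years

We need (1 + 0.00751667)^(12t) = 2.5784, so 12t = ln 2.5784 / ln 1.007517 ≈ 126.4820.
t ≈ 126.4820/12 = 10.5402 years.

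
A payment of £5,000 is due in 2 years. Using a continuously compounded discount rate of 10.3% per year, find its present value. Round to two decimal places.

P = A·e^(−rt) = 5,000·e^(−0.206).
e^(−0.206) ≈ 0.8138330763, so P ≈ 4,069.1654.

£4,069.17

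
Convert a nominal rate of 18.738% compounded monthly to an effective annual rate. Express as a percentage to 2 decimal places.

One year is 12 periods at 0.015615 each: (1 + 0.015615)^12 ≈ 1.20434.
EAR = 1.20434 − 1 ≈ 20.43405%.

20.43%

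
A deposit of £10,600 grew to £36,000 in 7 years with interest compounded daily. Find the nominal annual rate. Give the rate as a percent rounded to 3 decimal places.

(1 + r/365)^2555 = 36,000/10,600 = 3.39623.
1 + r/365 = 3.39623^(1/2555) ≈ 1.000479, so r/365 ≈ 0.000478653.
r ≈ 365·0.000478653 = 17.47082%.

17.471%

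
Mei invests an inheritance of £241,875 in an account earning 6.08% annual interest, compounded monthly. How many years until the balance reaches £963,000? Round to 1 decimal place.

We need (1 + 0.00506667)^(12t) = 3.9814, so 12t = ln 3.9814 / ln 1.005067 ≈ 273.3808.
t ≈ 273.3808/12 = 22.7817 years.

22.8 years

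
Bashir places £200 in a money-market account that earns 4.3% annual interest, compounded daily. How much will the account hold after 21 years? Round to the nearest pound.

£493

Growth factor = (1 + 0.043/365)^7665 ≈ 2.46686179.
A ≈ 200 × 2.46686179 ≈ 493.3724.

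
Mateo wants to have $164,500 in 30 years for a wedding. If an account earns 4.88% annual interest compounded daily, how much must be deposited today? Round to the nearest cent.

Growth factor = (1 + 0.0488/365)^10950 ≈ 4.32279481644.
P = 164,500/4.32279481644 ≈ 38,054.0847.

$38,054.08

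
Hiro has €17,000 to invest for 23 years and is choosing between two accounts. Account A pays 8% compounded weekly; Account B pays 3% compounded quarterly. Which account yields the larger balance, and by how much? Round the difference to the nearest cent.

Account A, by €73,083.89

A: (1 + 0.08/52)^1196 ≈ 6.28764165873, so 17,000 × 6.28764165873 ≈ 106,889.9082.
B: (1 + 0.0075)^92 ≈ 1.988589046, so 17,000 × 1.988589046 ≈ 33,806.0138.
Difference ≈ 73,083.8944 in favor of A.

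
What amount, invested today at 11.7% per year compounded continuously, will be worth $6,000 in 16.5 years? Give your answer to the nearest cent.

$870.45

P = A·e^(−rt) = 6,000·e^(−1.9305).
e^(−1.9305) ≈ 0.1450756425, so P ≈ 870.4539.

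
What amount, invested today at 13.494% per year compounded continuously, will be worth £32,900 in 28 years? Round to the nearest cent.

P = A·e^(−rt) = 32,900·e^(−3.77832).
e^(−3.77832) ≈ 0.022861065772, so P ≈ 752.1291.

£752.13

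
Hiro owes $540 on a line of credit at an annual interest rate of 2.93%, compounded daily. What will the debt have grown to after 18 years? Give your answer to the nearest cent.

$915.02

Periodic rate = 2.93%/365 = 0.000080274; periods = 365·18 = 6570.
A = 540·(1 + 0.0293/365)^6570 ≈ 540·1.69448495 ≈ 915.0219.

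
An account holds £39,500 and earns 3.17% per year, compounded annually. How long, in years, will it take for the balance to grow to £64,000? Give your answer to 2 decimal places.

We need (1 + 0.0317)^t = 1.6203, so t = ln 1.6203 / ln 1.0317 ≈ 15.4635.

15.46 years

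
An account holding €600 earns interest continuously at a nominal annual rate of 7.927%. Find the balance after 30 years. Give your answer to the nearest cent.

€6,470.64

A = P·e^(rt) = 600·e^(0.07927·30) = 600·e^2.3781.
e^2.3781 ≈ 10.78439304, so A ≈ 6,470.6358.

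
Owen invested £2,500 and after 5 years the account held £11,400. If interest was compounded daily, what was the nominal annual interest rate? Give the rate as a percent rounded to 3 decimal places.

30.359%

The 1825-period growth factor is 11,400/2,500 = 4.56.
r/365 = 4.56^(1/1825) − 1 ≈ 0.000831755, so r ≈ 365·0.000831755 = 30.35907%.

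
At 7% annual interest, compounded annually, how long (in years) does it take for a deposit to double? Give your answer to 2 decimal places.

(1 + 0.07)^t = 2.
t = ln 2 / ln(1 + 0.07) ≈ 0.69315/0.0676586 ≈ 10.2448.

10.24 years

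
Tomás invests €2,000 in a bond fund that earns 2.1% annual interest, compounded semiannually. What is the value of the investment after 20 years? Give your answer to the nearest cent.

Periodic rate = 2.1%/2 = 0.0105; periods = 2·20 = 40.
A = 2,000·(1 + 0.0105)^40 ≈ 2,000·1.518632584 ≈ 3,037.2652.

€3,037.27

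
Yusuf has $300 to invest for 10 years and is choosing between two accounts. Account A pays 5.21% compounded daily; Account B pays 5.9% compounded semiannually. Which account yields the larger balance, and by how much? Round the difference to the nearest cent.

Account B, by $31.50

Account A growth factor: (1 + 0.0521/365)^3650 ≈ 1.68364792; balance ≈ 505.0944.
Account B growth factor: (1 + 0.0295)^20 ≈ 1.7886568; balance ≈ 536.5970.
Account B is larger by 31.5027.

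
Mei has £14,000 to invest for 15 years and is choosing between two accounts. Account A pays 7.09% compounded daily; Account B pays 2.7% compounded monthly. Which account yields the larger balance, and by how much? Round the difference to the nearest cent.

Account A, by £19,566.00

A: (1 + 0.0709/365)^5475 ≈ 2.8961918612, so 14,000 × 2.8961918612 ≈ 40,546.6861.
B: (1 + 0.00225)^180 ≈ 1.4986205584, so 14,000 × 1.4986205584 ≈ 20,980.6878.
Difference ≈ 19,565.9982 in favor of A.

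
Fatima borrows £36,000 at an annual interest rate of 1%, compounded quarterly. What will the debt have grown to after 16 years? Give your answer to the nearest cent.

£42,237.96

Growth factor = (1 + 0.0025)^64 ≈ 1.1732765826.
A ≈ 36,000 × 1.1732765826 ≈ 42,237.9570.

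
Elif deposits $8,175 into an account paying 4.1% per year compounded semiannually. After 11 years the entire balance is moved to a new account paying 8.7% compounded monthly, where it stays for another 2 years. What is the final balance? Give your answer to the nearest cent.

Phase 1: 8,175·(1 + 0.0205)^22 ≈ 12,775.3839.
Phase 2: 12,775.3839·(1 + 0.00725)^24 ≈ 15,193.8763.

$15,193.88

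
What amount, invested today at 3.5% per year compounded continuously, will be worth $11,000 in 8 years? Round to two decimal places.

P = A·e^(−rt) = 11,000·e^(−0.28).
e^(−0.28) ≈ 0.75578374146, so P ≈ 8,313.6212.

$8,313.62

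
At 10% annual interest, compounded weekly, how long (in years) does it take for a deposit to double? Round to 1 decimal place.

6.9 years

(1 + 0.00192308)^(52t) = 2.
52t = ln 2 / ln(1 + 0.00192308) ≈ 0.69315/0.00192123 ≈ 360.7830.
t ≈ 6.9381.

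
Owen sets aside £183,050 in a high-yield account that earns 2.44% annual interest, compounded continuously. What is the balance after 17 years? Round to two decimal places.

A = P·e^(rt) = 183,050·e^(0.0244·17) = 183,050·e^0.4148.
e^0.4148 ≈ 1.51406789683, so A ≈ 277,150.1285.

£277,150.13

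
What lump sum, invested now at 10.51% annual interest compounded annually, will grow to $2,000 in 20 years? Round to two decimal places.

$271.02

Growth factor = (1 + 0.1051)^20 ≈ 7.379578862.
P = 2,000/7.379578862 ≈ 271.0182.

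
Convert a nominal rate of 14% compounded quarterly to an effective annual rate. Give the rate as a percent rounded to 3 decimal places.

14.752%

One year is 4 periods at 0.035 each: (1 + 0.035)^4 ≈ 1.147523.
EAR = 1.147523 − 1 ≈ 14.75230%.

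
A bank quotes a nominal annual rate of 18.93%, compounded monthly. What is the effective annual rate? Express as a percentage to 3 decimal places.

One year is 12 periods at 0.015775 each: (1 + 0.015775)^12 ≈ 1.206619.
EAR = 1.206619 − 1 ≈ 20.66192%.

20.662%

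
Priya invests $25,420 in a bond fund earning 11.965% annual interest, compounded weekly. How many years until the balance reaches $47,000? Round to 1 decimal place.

5.1 years

We need (1 + 0.00230096)^(52t) = 1.8489, so 52t = ln 1.8489 / ln 1.002301 ≈ 267.4178.
t ≈ 267.4178/52 = 5.1427 years.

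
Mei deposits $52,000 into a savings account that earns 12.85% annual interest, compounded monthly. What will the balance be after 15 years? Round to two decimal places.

Growth factor = (1 + 0.1285/12)^180 ≈ 6.80224654255.
A ≈ 52,000 × 6.80224654255 ≈ 353,716.8202.

$353,716.82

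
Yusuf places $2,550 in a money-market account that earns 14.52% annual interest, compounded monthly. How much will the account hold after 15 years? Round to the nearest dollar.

Periodic rate = 14.52%/12 = 0.0121; periods = 12·15 = 180.
A = 2,550·(1 + 0.0121)^180 ≈ 2,550·8.7139783073 ≈ 22,220.6447.

$22,221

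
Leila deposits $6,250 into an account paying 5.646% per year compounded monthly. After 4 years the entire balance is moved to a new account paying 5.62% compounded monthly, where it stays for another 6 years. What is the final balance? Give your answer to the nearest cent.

Phase 1: 6,250·(1 + 0.004705)^48 ≈ 7,829.4466.
Phase 2: 7,829.4466·(1 + 0.0562/12)^72 ≈ 10,960.5743.

$10,960.57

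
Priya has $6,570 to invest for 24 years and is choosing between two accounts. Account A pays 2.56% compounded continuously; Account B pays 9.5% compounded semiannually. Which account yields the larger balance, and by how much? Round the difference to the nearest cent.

A: e^(0.0256·24) = e^0.6144 ≈ 1.8485471385, so 6,570 × 1.8485471385 ≈ 12,144.9547.
B: (1 + 0.0475)^48 ≈ 9.2767001389, so 6,570 × 9.2767001389 ≈ 60,947.9199.
Difference ≈ 48,802.9652 in favor of B.

Account B, by $48,802.97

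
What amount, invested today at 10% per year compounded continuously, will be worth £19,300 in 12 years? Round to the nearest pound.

P = A·e^(−rt) = 19,300·e^(−1.2).
e^(−1.2) ≈ 0.30119421191, so P ≈ 5,813.0483.

£5,813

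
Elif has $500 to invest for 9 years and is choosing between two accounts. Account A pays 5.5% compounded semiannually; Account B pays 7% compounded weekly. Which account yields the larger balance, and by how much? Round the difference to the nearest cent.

A: (1 + 0.0275)^18 ≈ 1.62956973, so 500 × 1.62956973 ≈ 814.7849.
B: (1 + 0.07/52)^468 ≈ 1.87681528, so 500 × 1.87681528 ≈ 938.4076.
Difference ≈ 123.6228 in favor of B.

Account B, by $123.62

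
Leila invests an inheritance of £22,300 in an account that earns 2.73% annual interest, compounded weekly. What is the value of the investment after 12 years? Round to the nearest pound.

Periodic rate = 2.73%/52 = 0.000525; periods = 52·12 = 624.
A = 22,300·(1 + 0.000525)^624 ≈ 22,300·1.387514525 ≈ 30,941.5739.

£30,942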